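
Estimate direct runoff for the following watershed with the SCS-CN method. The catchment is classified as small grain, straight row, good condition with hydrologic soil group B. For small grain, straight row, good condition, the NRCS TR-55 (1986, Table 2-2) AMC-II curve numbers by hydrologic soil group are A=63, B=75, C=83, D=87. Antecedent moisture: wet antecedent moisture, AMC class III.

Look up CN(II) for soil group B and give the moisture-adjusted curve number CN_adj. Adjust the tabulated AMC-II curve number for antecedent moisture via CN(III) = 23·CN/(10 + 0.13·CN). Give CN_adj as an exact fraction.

CN_adj = 6900/79 ≈ 87.342

NRCS table: small grain, straight row, good condition, soil group B → CN(II) = 75
CN(III) from CN(II)=75: (23·75)/(10 + 0.13·75) = 6900/79 ≈ 87.342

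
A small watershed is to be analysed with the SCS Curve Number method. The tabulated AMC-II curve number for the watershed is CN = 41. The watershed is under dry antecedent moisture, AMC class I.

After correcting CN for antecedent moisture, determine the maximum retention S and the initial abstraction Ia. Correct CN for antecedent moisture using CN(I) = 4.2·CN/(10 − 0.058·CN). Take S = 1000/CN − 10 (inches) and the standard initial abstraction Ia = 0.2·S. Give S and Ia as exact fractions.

CN(I) from CN(II)=41: (4.2·41)/(10 − 0.058·41) = 86100/3811 ≈ 22.592
Retention S: 1000/CN − 10 with CN=22.592 → S = 29500/861 ≈ 34.262 in
Ia = 0.2S: 0.2·34.262 = 6.852 in (exactly 5900/861)

S = 29500/861 in ≈ 34.262 in; Ia = 5900/861 in ≈ 6.852 in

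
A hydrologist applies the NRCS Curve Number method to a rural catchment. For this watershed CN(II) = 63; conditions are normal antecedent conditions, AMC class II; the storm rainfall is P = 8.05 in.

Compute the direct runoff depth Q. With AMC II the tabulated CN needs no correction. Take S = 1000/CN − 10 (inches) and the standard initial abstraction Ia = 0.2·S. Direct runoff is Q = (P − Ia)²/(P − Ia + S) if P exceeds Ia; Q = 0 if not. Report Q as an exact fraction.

Q = 75047569/20239380 in ≈ 3.708 in

CN(II) = 63; AMC II needs no correction.
S = 1000/63 − 10 = 370/63 in ≈ 5.873 in
Ia = 0.2S: 0.2·5.873 = 1.175 in (exactly 74/63)
P − Ia = 8.050 − 1.175 = 8663/1260 ≈ 6.875 in (> 0, runoff occurs)
Q: (8663/1260)² ÷ (16063/1260) = 75047569/20239380 in (≈ 3.708 in)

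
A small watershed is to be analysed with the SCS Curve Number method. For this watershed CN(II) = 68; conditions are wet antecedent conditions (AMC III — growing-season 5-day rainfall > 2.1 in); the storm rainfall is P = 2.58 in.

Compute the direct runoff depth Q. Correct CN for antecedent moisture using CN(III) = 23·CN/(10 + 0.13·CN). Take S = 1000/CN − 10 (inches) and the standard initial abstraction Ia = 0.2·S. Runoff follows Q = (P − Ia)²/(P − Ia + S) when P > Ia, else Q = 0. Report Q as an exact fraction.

Adjust CN=68 to AMC III: 23·68/(10 + 0.13·68) → 1564 ÷ (471/25) = 39100/471 ≈ 83.015
Retention S: 1000/CN − 10 with CN=83.015 → S = 800/391 ≈ 2.046 in
Initial abstraction Ia = S/5 = (800/391)/5 = 160/391 ≈ 0.409 in
Since P=2.580 > Ia=0.409: effective rainfall P−Ia = 42439/19550 in
Q: (42439/19550)² ÷ (82439/19550) = 1801068721/1611682450 in (≈ 1.118 in)

Q = 1801068721/1611682450 in ≈ 1.118 in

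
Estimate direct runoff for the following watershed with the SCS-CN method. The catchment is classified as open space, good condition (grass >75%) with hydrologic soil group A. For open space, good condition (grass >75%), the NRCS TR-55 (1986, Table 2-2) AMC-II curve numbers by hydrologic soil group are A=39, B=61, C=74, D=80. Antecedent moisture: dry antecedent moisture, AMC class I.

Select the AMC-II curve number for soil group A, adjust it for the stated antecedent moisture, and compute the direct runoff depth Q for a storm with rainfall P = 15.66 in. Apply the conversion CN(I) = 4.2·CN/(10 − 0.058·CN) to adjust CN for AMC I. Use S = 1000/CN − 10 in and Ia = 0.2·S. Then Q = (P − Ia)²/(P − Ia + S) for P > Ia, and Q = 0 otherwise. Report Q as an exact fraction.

Q = 113082220729/76219293150 in ≈ 1.484 in

NRCS table: open space, good condition (grass >75%), soil group A → CN(II) = 39
Dry (AMC I): CN(I) = 4.2·39/(10 − 0.058·39) = (819/5)/(3869/500) = 81900/3869 ≈ 21.168
S = 1000/(81900/3869) − 10 = 30500/819 in ≈ 37.241 in
Ia = 0.2S: 0.2·37.241 = 7.448 in (exactly 6100/819)
Excess rainfall: 15.660 − 7.448 = 8.212 in; P > Ia so Q > 0
Runoff Q = (P−Ia)²/(P−Ia+S) = (8.212)²/(8.212+37.241) = 113082220729/76219293150 ≈ 1.484 in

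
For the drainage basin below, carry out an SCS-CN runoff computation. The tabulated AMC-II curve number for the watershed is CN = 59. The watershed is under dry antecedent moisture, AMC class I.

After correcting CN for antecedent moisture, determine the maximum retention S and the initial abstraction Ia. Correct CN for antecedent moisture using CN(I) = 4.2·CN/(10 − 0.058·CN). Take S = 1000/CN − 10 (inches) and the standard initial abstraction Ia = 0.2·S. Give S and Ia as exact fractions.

S = 20500/1239 in ≈ 16.546 in; Ia = 4100/1239 in ≈ 3.309 in

CN(I) from CN(II)=59: (4.2·59)/(10 − 0.058·59) = 123900/3289 ≈ 37.671
Max retention: S = 1000/(123900/3289) − 10 = 20500/1239 in (≈ 16.546 in)
Ia = 0.2S: 0.2·16.546 = 3.309 in (exactly 4100/1239)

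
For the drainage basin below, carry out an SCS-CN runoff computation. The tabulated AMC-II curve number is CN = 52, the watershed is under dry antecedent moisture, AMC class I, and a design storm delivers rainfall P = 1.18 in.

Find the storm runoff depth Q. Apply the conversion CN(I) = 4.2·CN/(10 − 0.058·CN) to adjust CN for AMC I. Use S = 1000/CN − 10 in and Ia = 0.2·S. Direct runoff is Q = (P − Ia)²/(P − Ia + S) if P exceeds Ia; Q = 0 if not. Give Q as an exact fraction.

Adjust CN=52 to AMC I: 4.2·52/(10 − 0.058·52) → (1092/5) ÷ (873/125) = 9100/291 ≈ 31.271
Max retention: S = 1000/(9100/291) − 10 = 2000/91 in (≈ 21.978 in)
Ia = 0.2·(2000/91) = 400/91 in ≈ 4.396 in
P = 1.180 ≤ Ia = 4.396 in: entire storm abstracted, Q = 0.

Q = 0 in ≈ 0.000 in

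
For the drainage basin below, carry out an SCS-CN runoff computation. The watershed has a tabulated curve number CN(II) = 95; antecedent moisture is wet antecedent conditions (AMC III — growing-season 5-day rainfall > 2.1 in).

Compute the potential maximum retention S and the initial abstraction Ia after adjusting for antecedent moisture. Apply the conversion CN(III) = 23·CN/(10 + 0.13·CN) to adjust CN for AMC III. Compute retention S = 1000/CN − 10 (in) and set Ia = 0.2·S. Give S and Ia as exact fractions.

Adjust CN=95 to AMC III: 23·95/(10 + 0.13·95) → 2185 ÷ (447/20) = 43700/447 ≈ 97.763
Retention S: 1000/CN − 10 with CN=97.763 → S = 100/437 ≈ 0.229 in
Initial abstraction Ia = S/5 = (100/437)/5 = 20/437 ≈ 0.046 in

S = 100/437 in ≈ 0.229 in; Ia = 20/437 in ≈ 0.046 in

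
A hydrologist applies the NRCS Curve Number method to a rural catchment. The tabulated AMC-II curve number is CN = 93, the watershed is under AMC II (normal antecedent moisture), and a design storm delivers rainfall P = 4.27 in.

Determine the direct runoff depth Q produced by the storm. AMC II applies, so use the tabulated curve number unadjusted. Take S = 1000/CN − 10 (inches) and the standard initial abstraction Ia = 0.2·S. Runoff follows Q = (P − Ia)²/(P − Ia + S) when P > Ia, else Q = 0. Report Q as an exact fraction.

AMC II — tabulated CN = 93 applies directly.
Retention S: 1000/CN − 10 with CN=93.000 → S = 70/93 ≈ 0.753 in
Ia = 0.2·(70/93) = 14/93 in ≈ 0.151 in
P − Ia = 4.270 − 0.151 = 38311/9300 ≈ 4.119 in (> 0, runoff occurs)
Q: (38311/9300)² ÷ (45311/9300) = 209676103/60198900 in (≈ 3.483 in)

Q = 209676103/60198900 in ≈ 3.483 in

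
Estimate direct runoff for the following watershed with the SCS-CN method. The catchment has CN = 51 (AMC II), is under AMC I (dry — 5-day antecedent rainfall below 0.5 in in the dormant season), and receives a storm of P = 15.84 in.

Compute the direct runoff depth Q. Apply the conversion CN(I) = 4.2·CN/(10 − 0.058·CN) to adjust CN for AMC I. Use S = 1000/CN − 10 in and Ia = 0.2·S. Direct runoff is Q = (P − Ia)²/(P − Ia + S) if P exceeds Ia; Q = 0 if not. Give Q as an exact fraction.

Q = 464143936/124874775 in ≈ 3.717 in

CN(I) from CN(II)=51: (4.2·51)/(10 − 0.058·51) = 15300/503 ≈ 30.417
Max retention: S = 1000/(15300/503) − 10 = 3500/153 in (≈ 22.876 in)
Ia = 0.2S: 0.2·22.876 = 4.575 in (exactly 700/153)
Since P=15.840 > Ia=4.575: effective rainfall P−Ia = 43088/3825 in
Q: (43088/3825)² ÷ (130588/3825) = 464143936/124874775 in (≈ 3.717 in)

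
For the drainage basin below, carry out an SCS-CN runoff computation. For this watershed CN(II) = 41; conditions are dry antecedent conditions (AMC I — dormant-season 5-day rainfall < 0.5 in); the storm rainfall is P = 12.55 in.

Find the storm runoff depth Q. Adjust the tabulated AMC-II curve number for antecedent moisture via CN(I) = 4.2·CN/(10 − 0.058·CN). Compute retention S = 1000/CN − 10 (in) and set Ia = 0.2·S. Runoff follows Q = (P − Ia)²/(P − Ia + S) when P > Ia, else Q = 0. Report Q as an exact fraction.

Dry (AMC I): CN(I) = 4.2·41/(10 − 0.058·41) = (861/5)/(3811/500) = 86100/3811 ≈ 22.592
S = 1000/(86100/3811) − 10 = 29500/861 in ≈ 34.262 in
Ia = 0.2·(29500/861) = 5900/861 in ≈ 6.852 in
Since P=12.550 > Ia=6.852: effective rainfall P−Ia = 98111/17220 in
Runoff Q = (P−Ia)²/(P−Ia+S) = (5.698)²/(5.698+34.262) = 9625768321/11849271420 ≈ 0.812 in

Q = 9625768321/11849271420 in ≈ 0.812 in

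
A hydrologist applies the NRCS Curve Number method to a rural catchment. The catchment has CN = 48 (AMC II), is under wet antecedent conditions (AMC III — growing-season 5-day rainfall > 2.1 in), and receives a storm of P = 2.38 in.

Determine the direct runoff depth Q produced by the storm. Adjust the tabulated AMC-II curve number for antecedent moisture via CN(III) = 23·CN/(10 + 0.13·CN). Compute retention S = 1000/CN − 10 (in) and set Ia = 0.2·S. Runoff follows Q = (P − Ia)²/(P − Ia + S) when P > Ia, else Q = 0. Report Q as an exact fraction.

Adjust CN=48 to AMC III: 23·48/(10 + 0.13·48) → 1104 ÷ (406/25) = 13800/203 ≈ 67.980
Max retention: S = 1000/(13800/203) − 10 = 325/69 in (≈ 4.710 in)
Ia = 0.2S: 0.2·4.710 = 0.942 in (exactly 65/69)
P − Ia = 2.380 − 0.942 = 4961/3450 ≈ 1.438 in (> 0, runoff occurs)
Q: (4961/3450)² ÷ (21211/3450) = 24611521/73177950 in (≈ 0.336 in)

Q = 24611521/73177950 in ≈ 0.336 in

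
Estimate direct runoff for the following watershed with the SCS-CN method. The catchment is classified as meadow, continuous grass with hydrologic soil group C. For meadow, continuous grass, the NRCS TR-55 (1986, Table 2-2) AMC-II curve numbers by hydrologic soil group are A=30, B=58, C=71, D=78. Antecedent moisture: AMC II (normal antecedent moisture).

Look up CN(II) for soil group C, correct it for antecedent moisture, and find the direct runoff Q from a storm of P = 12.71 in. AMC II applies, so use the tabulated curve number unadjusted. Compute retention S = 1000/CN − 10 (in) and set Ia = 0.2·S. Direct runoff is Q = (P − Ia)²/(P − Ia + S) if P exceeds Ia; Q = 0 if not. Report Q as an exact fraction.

NRCS table: meadow, continuous grass, soil group C → CN(II) = 71
CN(II) = 71; AMC II needs no correction.
Retention S: 1000/CN − 10 with CN=71.000 → S = 290/71 ≈ 4.085 in
Ia = 0.2S: 0.2·4.085 = 0.817 in (exactly 58/71)
Excess rainfall: 12.710 − 0.817 = 11.893 in; P > Ia so Q > 0
Q = (84441/7100)²/((84441/7100) + 290/71) = (7130282481/50410000)/(113441/7100) = 7130282481/805431100 in ≈ 8.853 in

Q = 7130282481/805431100 in ≈ 8.853 in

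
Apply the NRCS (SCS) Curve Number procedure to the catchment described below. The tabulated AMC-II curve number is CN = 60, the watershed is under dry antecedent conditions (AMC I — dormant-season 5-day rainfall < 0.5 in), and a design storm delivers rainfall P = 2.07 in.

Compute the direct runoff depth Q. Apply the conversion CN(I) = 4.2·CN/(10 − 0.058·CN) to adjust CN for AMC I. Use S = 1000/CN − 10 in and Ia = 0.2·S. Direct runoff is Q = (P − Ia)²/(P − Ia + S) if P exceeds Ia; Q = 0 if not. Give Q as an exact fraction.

CN(I) from CN(II)=60: (4.2·60)/(10 − 0.058·60) = 6300/163 ≈ 38.650
Retention S: 1000/CN − 10 with CN=38.650 → S = 1000/63 ≈ 15.873 in
Initial abstraction Ia = S/5 = (1000/63)/5 = 200/63 ≈ 3.175 in
P = 2.070 ≤ Ia = 3.175 in: entire storm abstracted, Q = 0.

Q = 0 in ≈ 0.000 in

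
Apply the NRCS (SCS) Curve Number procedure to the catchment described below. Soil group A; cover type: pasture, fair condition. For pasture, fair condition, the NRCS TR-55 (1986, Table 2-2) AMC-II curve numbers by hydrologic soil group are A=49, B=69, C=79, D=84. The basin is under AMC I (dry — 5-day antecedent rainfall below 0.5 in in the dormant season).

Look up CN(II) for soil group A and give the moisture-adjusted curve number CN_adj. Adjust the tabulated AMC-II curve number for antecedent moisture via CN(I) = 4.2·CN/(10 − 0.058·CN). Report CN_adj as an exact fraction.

CN_adj = 34300/1193 ≈ 28.751

NRCS table: pasture, fair condition, soil group A → CN(II) = 49
Adjust CN=49 to AMC I: 4.2·49/(10 − 0.058·49) → (1029/5) ÷ (3579/500) = 34300/1193 ≈ 28.751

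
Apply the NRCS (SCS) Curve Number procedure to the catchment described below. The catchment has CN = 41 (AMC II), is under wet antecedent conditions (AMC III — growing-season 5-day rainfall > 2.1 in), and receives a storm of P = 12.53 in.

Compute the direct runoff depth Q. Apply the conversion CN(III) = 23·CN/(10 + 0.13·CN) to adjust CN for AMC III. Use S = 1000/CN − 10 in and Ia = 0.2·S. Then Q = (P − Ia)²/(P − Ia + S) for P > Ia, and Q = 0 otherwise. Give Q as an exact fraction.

Q = 1131200289241/155932499700 in ≈ 7.254 in

Adjust CN=41 to AMC III: 23·41/(10 + 0.13·41) → 943 ÷ (1533/100) = 94300/1533 ≈ 61.513
Retention S: 1000/CN − 10 with CN=61.513 → S = 5900/943 ≈ 6.257 in
Ia = 0.2S: 0.2·6.257 = 1.251 in (exactly 1180/943)
Since P=12.530 > Ia=1.251: effective rainfall P−Ia = 1063579/94300 in
Runoff Q = (P−Ia)²/(P−Ia+S) = (11.279)²/(11.279+6.257) = 1131200289241/155932499700 ≈ 7.254 in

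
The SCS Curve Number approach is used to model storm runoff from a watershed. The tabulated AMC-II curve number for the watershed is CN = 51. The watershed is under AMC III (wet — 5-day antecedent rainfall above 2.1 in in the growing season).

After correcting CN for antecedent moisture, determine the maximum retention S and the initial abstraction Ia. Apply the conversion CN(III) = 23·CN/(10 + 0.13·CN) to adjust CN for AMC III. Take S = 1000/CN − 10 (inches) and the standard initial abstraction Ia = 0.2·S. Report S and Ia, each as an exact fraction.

Wet (AMC III): CN(III) = 23·51/(10 + 0.13·51) = 1173/(1663/100) = 117300/1663 ≈ 70.535
Retention S: 1000/CN − 10 with CN=70.535 → S = 4900/1173 ≈ 4.177 in
Initial abstraction Ia = S/5 = (4900/1173)/5 = 980/1173 ≈ 0.835 in

S = 4900/1173 in ≈ 4.177 in; Ia = 980/1173 in ≈ 0.835 in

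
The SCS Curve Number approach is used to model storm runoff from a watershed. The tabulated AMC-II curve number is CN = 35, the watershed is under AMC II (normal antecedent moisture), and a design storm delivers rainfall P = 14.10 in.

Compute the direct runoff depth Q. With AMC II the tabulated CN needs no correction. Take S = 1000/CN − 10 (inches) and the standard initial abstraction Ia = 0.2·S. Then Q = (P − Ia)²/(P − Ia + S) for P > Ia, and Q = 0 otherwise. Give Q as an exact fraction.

Q = 528529/141890 in ≈ 3.725 in

AMC II — tabulated CN = 35 applies directly.
Retention S: 1000/CN − 10 with CN=35.000 → S = 130/7 ≈ 18.571 in
Initial abstraction Ia = S/5 = (130/7)/5 = 26/7 ≈ 3.714 in
Since P=14.100 > Ia=3.714: effective rainfall P−Ia = 727/70 in
Q: (727/70)² ÷ (2027/70) = 528529/141890 in (≈ 3.725 in)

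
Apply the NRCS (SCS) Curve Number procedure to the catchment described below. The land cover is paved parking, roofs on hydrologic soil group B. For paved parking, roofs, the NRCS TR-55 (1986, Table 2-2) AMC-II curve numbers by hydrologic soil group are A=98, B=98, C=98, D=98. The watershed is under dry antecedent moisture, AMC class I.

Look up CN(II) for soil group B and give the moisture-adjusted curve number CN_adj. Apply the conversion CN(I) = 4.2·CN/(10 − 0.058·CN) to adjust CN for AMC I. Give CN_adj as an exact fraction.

NRCS table: paved parking, roofs, soil group B → CN(II) = 98
Adjust CN=98 to AMC I: 4.2·98/(10 − 0.058·98) → (2058/5) ÷ (1079/250) = 102900/1079 ≈ 95.366

CN_adj = 102900/1079 ≈ 95.366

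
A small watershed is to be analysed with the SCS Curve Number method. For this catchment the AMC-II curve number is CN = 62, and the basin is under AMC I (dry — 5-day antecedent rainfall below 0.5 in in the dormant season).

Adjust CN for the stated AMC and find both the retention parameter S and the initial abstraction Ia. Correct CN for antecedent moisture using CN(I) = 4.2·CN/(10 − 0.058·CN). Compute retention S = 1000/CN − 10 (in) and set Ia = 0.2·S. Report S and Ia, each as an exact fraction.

S = 9500/651 in ≈ 14.593 in; Ia = 1900/651 in ≈ 2.919 in

Adjust CN=62 to AMC I: 4.2·62/(10 − 0.058·62) → (1302/5) ÷ (1601/250) = 65100/1601 ≈ 40.662
Max retention: S = 1000/(65100/1601) − 10 = 9500/651 in (≈ 14.593 in)
Ia = 0.2·(9500/651) = 1900/651 in ≈ 2.919 in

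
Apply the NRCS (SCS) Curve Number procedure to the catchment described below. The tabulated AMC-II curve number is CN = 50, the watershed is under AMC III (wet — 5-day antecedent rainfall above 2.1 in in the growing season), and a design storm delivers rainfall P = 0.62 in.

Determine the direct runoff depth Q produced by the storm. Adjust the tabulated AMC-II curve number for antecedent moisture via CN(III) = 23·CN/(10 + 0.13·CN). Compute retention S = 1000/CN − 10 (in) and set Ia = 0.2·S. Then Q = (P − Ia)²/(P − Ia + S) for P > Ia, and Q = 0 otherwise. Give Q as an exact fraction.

Q = 0 in ≈ 0.000 in

CN(III) from CN(II)=50: (23·50)/(10 + 0.13·50) = 2300/33 ≈ 69.697
S = 1000/(2300/33) − 10 = 100/23 in ≈ 4.348 in
Initial abstraction Ia = S/5 = (100/23)/5 = 20/23 ≈ 0.870 in
P = 0.620 ≤ Ia = 0.870 in: entire storm abstracted, Q = 0.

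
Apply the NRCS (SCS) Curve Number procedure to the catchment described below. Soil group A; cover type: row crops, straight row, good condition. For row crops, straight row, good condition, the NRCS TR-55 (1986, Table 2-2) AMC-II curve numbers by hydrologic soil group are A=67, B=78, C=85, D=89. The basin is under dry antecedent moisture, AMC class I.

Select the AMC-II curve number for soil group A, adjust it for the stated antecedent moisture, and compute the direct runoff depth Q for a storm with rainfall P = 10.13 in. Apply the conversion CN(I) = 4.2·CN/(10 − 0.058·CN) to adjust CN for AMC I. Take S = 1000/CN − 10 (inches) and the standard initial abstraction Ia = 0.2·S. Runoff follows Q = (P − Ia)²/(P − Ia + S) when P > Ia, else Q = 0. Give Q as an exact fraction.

Q = 133295819409/42918049300 in ≈ 3.106 in

NRCS table: row crops, straight row, good condition, soil group A → CN(II) = 67
Dry (AMC I): CN(I) = 4.2·67/(10 − 0.058·67) = (1407/5)/(3057/500) = 46900/1019 ≈ 46.026
Retention S: 1000/CN − 10 with CN=46.026 → S = 5500/469 ≈ 11.727 in
Ia = 0.2·(5500/469) = 1100/469 in ≈ 2.345 in
Excess rainfall: 10.130 − 2.345 = 7.785 in; P > Ia so Q > 0
Runoff Q = (P−Ia)²/(P−Ia+S) = (7.785)²/(7.785+11.727) = 133295819409/42918049300 ≈ 3.106 in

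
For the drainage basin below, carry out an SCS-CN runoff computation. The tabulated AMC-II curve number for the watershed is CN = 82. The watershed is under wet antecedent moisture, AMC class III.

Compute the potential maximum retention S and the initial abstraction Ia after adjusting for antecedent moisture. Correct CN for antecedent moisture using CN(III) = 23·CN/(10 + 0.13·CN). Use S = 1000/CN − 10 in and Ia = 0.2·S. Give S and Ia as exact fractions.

Adjust CN=82 to AMC III: 23·82/(10 + 0.13·82) → 1886 ÷ (1033/50) = 94300/1033 ≈ 91.288
Retention S: 1000/CN − 10 with CN=91.288 → S = 900/943 ≈ 0.954 in
Initial abstraction Ia = S/5 = (900/943)/5 = 180/943 ≈ 0.191 in

S = 900/943 in ≈ 0.954 in; Ia = 180/943 in ≈ 0.191 in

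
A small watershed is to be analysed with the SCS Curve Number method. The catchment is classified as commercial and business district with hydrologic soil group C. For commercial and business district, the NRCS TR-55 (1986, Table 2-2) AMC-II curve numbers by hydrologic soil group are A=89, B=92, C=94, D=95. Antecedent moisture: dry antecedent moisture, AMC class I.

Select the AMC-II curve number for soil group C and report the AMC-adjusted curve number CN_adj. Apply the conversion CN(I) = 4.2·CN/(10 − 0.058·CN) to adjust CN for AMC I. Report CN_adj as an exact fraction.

CN_adj = 32900/379 ≈ 86.807

NRCS table: commercial and business district, soil group C → CN(II) = 94
Dry (AMC I): CN(I) = 4.2·94/(10 − 0.058·94) = (1974/5)/(1137/250) = 32900/379 ≈ 86.807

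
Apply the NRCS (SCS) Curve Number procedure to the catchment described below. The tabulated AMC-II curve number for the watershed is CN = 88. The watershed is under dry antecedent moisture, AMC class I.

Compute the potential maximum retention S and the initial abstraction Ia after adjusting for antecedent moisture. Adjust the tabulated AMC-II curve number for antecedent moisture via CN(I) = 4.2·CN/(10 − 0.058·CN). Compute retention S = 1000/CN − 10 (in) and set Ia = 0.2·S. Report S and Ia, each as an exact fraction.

Adjust CN=88 to AMC I: 4.2·88/(10 − 0.058·88) → (1848/5) ÷ (612/125) = 3850/51 ≈ 75.490
Retention S: 1000/CN − 10 with CN=75.490 → S = 250/77 ≈ 3.247 in
Ia = 0.2S: 0.2·3.247 = 0.649 in (exactly 50/77)

S = 250/77 in ≈ 3.247 in; Ia = 50/77 in ≈ 0.649 in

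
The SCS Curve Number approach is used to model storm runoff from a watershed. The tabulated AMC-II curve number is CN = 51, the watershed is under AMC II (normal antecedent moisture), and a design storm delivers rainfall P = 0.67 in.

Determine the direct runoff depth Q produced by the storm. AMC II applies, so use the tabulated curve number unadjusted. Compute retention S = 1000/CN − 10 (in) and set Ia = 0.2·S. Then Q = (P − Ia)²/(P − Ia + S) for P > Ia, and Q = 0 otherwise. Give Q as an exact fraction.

Q = 0 in ≈ 0.000 in

AMC II — tabulated CN = 51 applies directly.
Max retention: S = 1000/51 − 10 = 490/51 in (≈ 9.608 in)
Ia = 0.2·(490/51) = 98/51 in ≈ 1.922 in
P = 0.670 ≤ Ia = 1.922 in: entire storm abstracted, Q = 0.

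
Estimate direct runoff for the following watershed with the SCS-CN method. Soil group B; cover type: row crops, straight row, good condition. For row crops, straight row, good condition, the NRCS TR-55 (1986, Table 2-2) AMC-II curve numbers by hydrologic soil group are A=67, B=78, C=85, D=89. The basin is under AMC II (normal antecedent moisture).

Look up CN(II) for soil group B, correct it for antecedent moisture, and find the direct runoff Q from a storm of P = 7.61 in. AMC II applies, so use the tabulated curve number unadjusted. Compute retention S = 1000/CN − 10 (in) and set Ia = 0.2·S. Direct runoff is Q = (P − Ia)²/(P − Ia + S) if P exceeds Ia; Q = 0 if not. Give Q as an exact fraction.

Q = 755095441/150068100 in ≈ 5.032 in

NRCS table: row crops, straight row, good condition, soil group B → CN(II) = 78
Average conditions: CN = 78 (no AMC adjustment).
S = 1000/78 − 10 = 110/39 in ≈ 2.821 in
Initial abstraction Ia = S/5 = (110/39)/5 = 22/39 ≈ 0.564 in
Since P=7.610 > Ia=0.564: effective rainfall P−Ia = 27479/3900 in
Runoff Q = (P−Ia)²/(P−Ia+S) = (7.046)²/(7.046+2.821) = 755095441/150068100 ≈ 5.032 in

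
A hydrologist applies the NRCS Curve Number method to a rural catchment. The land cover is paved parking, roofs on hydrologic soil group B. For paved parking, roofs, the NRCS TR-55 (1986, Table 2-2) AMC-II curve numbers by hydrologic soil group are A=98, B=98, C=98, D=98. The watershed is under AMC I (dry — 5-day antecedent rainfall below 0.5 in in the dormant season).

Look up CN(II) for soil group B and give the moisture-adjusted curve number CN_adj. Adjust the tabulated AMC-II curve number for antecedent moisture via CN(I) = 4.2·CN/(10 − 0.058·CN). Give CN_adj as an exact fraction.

CN_adj = 102900/1079 ≈ 95.366

NRCS table: paved parking, roofs, soil group B → CN(II) = 98
Adjust CN=98 to AMC I: 4.2·98/(10 − 0.058·98) → (2058/5) ÷ (1079/250) = 102900/1079 ≈ 95.366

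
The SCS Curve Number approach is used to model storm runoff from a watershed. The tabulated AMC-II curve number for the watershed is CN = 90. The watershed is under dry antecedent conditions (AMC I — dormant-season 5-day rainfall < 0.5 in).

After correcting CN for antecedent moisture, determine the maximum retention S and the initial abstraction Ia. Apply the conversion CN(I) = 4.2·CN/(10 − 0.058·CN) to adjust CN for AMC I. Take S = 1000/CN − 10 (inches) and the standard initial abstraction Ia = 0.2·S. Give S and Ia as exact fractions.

Adjust CN=90 to AMC I: 4.2·90/(10 − 0.058·90) → 378 ÷ (239/50) = 18900/239 ≈ 79.079
Max retention: S = 1000/(18900/239) − 10 = 500/189 in (≈ 2.646 in)
Ia = 0.2·(500/189) = 100/189 in ≈ 0.529 in

S = 500/189 in ≈ 2.646 in; Ia = 100/189 in ≈ 0.529 in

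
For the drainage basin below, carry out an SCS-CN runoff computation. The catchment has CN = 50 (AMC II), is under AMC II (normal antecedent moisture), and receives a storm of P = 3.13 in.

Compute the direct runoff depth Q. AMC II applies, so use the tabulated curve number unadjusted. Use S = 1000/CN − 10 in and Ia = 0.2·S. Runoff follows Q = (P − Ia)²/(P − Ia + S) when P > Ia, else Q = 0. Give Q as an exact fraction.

Q = 12769/111300 in ≈ 0.115 in

Average conditions: CN = 50 (no AMC adjustment).
Max retention: S = 1000/50 − 10 = 10 in (≈ 10.000 in)
Ia = 0.2·10 = 2 in ≈ 2.000 in
Since P=3.130 > Ia=2.000: effective rainfall P−Ia = 113/100 in
Runoff Q = (P−Ia)²/(P−Ia+S) = (1.130)²/(1.130+10.000) = 12769/111300 ≈ 0.115 in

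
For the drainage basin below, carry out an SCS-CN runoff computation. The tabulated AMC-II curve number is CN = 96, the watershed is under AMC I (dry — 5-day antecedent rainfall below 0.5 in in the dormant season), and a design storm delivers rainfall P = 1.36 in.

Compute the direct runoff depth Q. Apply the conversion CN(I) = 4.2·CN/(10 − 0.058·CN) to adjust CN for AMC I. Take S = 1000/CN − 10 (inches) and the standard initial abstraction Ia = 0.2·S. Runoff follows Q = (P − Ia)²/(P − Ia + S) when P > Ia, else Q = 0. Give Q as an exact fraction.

Q = 13388281/21369600 in ≈ 0.627 in

Dry (AMC I): CN(I) = 4.2·96/(10 − 0.058·96) = (2016/5)/(554/125) = 25200/277 ≈ 90.975
Retention S: 1000/CN − 10 with CN=90.975 → S = 125/126 ≈ 0.992 in
Ia = 0.2S: 0.2·0.992 = 0.198 in (exactly 25/126)
Excess rainfall: 1.360 − 0.198 = 1.162 in; P > Ia so Q > 0
Q = (3659/3150)²/((3659/3150) + 125/126) = (13388281/9922500)/(3392/1575) = 13388281/21369600 in ≈ 0.627 in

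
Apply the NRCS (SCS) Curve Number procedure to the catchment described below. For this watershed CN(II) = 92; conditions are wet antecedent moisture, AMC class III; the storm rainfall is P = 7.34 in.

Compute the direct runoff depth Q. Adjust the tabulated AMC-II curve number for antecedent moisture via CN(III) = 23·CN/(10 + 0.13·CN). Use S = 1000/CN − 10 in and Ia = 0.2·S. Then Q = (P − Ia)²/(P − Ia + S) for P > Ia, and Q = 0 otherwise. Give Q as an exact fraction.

Adjust CN=92 to AMC III: 23·92/(10 + 0.13·92) → 2116 ÷ (549/25) = 52900/549 ≈ 96.357
S = 1000/(52900/549) − 10 = 200/529 in ≈ 0.378 in
Initial abstraction Ia = S/5 = (200/529)/5 = 40/529 ≈ 0.076 in
Since P=7.340 > Ia=0.076: effective rainfall P−Ia = 192143/26450 in
Q = (192143/26450)²/((192143/26450) + 200/529) = (36918932449/699602500)/(202143/26450) = 36918932449/5346682350 in ≈ 6.905 in

Q = 36918932449/5346682350 in ≈ 6.905 in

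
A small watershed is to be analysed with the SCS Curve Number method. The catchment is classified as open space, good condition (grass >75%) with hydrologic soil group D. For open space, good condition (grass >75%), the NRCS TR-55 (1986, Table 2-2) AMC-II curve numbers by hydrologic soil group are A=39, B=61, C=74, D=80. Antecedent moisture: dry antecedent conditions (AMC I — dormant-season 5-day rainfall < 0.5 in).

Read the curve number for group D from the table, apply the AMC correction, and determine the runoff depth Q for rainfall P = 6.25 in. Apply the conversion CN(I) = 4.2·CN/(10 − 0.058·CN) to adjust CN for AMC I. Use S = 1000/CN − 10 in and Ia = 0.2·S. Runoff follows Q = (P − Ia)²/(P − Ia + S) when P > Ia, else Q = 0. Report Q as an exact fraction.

Q = 7225/3108 in ≈ 2.325 in

NRCS table: open space, good condition (grass >75%), soil group D → CN(II) = 80
Dry (AMC I): CN(I) = 4.2·80/(10 − 0.058·80) = 336/(134/25) = 4200/67 ≈ 62.687
Max retention: S = 1000/(4200/67) − 10 = 125/21 in (≈ 5.952 in)
Ia = 0.2S: 0.2·5.952 = 1.190 in (exactly 25/21)
P − Ia = 6.250 − 1.190 = 425/84 ≈ 5.060 in (> 0, runoff occurs)
Q: (425/84)² ÷ (925/84) = 7225/3108 in (≈ 2.325 in)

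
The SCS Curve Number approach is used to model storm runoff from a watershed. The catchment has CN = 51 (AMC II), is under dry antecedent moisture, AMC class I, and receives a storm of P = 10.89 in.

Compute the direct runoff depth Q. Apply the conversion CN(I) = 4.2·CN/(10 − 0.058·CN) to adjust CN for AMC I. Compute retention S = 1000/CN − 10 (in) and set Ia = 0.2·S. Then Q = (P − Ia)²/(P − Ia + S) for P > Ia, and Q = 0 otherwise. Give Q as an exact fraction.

CN(I) from CN(II)=51: (4.2·51)/(10 − 0.058·51) = 15300/503 ≈ 30.417
Retention S: 1000/CN − 10 with CN=30.417 → S = 3500/153 ≈ 22.876 in
Ia = 0.2·(3500/153) = 700/153 in ≈ 4.575 in
P − Ia = 10.890 − 4.575 = 96617/15300 ≈ 6.315 in (> 0, runoff occurs)
Runoff Q = (P−Ia)²/(P−Ia+S) = (6.315)²/(6.315+22.876) = 9334844689/6833240100 ≈ 1.366 in

Q = 9334844689/6833240100 in ≈ 1.366 in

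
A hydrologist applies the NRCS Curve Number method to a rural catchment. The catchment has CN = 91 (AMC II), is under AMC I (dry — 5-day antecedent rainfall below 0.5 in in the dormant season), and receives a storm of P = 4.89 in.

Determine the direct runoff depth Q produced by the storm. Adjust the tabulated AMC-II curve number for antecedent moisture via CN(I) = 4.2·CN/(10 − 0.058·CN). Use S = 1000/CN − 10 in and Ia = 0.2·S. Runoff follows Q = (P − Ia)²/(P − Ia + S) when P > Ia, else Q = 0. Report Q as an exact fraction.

Q = 26412769683/9162034700 in ≈ 2.883 in

CN(I) from CN(II)=91: (4.2·91)/(10 − 0.058·91) = 63700/787 ≈ 80.940
Max retention: S = 1000/(63700/787) − 10 = 1500/637 in (≈ 2.355 in)
Initial abstraction Ia = S/5 = (1500/637)/5 = 300/637 ≈ 0.471 in
P − Ia = 4.890 − 0.471 = 281493/63700 ≈ 4.419 in (> 0, runoff occurs)
Runoff Q = (P−Ia)²/(P−Ia+S) = (4.419)²/(4.419+2.355) = 26412769683/9162034700 ≈ 2.883 in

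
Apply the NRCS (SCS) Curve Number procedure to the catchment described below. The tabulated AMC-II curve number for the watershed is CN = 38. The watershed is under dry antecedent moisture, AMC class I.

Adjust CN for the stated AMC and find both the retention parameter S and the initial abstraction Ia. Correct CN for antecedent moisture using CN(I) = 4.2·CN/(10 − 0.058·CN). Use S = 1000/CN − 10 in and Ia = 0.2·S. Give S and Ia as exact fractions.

S = 15500/399 in ≈ 38.847 in; Ia = 3100/399 in ≈ 7.769 in

CN(I) from CN(II)=38: (4.2·38)/(10 − 0.058·38) = 39900/1949 ≈ 20.472
Retention S: 1000/CN − 10 with CN=20.472 → S = 15500/399 ≈ 38.847 in
Ia = 0.2·(15500/399) = 3100/399 in ≈ 7.769 in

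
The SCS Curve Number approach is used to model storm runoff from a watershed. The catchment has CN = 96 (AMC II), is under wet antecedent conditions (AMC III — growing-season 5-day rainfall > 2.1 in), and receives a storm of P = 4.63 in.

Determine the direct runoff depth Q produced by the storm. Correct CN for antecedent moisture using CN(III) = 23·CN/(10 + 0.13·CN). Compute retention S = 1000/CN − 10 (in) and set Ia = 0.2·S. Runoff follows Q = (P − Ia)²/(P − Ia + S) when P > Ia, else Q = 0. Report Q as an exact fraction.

Q = 1004699809/227334300 in ≈ 4.419 in

Adjust CN=96 to AMC III: 23·96/(10 + 0.13·96) → 2208 ÷ (562/25) = 27600/281 ≈ 98.221
Retention S: 1000/CN − 10 with CN=98.221 → S = 25/138 ≈ 0.181 in
Initial abstraction Ia = S/5 = (25/138)/5 = 5/138 ≈ 0.036 in
Excess rainfall: 4.630 − 0.036 = 4.594 in; P > Ia so Q > 0
Runoff Q = (P−Ia)²/(P−Ia+S) = (4.594)²/(4.594+0.181) = 1004699809/227334300 ≈ 4.419 in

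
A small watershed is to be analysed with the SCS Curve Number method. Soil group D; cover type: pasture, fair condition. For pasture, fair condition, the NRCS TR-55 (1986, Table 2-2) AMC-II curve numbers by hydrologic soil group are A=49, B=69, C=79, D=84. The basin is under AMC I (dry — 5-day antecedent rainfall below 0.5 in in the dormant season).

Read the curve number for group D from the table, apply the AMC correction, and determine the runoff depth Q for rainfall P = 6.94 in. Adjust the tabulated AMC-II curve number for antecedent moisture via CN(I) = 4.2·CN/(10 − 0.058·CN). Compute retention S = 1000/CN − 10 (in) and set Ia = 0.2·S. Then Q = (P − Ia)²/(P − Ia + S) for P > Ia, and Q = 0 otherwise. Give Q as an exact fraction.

Q = 17696182729/5138245350 in ≈ 3.444 in

NRCS table: pasture, fair condition, soil group D → CN(II) = 84
CN(I) from CN(II)=84: (4.2·84)/(10 − 0.058·84) = 44100/641 ≈ 68.799
Max retention: S = 1000/(44100/641) − 10 = 2000/441 in (≈ 4.535 in)
Ia = 0.2·(2000/441) = 400/441 in ≈ 0.907 in
Excess rainfall: 6.940 − 0.907 = 6.033 in; P > Ia so Q > 0
Runoff Q = (P−Ia)²/(P−Ia+S) = (6.033)²/(6.033+4.535) = 17696182729/5138245350 ≈ 3.444 in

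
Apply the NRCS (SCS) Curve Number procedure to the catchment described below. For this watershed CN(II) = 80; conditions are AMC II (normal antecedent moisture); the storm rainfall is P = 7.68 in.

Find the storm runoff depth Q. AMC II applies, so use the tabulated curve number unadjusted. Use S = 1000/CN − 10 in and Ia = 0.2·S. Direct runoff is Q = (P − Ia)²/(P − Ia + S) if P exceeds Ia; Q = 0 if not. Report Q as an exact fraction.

Average conditions: CN = 80 (no AMC adjustment).
Max retention: S = 1000/80 − 10 = 5/2 in (≈ 2.500 in)
Ia = 0.2·(5/2) = 1/2 in ≈ 0.500 in
Since P=7.680 > Ia=0.500: effective rainfall P−Ia = 359/50 in
Q = (359/50)²/((359/50) + 5/2) = (128881/2500)/(242/25) = 128881/24200 in ≈ 5.326 in

Q = 128881/24200 in ≈ 5.326 in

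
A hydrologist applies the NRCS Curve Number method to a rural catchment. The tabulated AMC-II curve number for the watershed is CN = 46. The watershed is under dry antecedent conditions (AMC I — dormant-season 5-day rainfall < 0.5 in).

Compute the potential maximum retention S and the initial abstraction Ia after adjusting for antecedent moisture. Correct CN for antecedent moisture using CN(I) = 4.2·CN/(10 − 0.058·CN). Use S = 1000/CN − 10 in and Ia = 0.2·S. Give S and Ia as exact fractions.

S = 4500/161 in ≈ 27.950 in; Ia = 900/161 in ≈ 5.590 in

CN(I) from CN(II)=46: (4.2·46)/(10 − 0.058·46) = 16100/611 ≈ 26.350
Max retention: S = 1000/(16100/611) − 10 = 4500/161 in (≈ 27.950 in)
Initial abstraction Ia = S/5 = (4500/161)/5 = 900/161 ≈ 5.590 in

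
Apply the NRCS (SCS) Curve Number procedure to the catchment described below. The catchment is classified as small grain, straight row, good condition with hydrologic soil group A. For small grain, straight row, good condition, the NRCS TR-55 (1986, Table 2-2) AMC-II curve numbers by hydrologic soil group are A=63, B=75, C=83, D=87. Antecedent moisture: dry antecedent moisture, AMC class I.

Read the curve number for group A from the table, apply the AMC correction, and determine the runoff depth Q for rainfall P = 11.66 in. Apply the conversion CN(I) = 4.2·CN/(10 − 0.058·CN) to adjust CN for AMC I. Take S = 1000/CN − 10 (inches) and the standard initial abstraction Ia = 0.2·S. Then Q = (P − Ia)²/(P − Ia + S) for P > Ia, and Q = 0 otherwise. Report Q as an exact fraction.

Q = 343758243481/99973090350 in ≈ 3.439 in

NRCS table: small grain, straight row, good condition, soil group A → CN(II) = 63
CN(I) from CN(II)=63: (4.2·63)/(10 − 0.058·63) = 132300/3173 ≈ 41.696
Max retention: S = 1000/(132300/3173) − 10 = 18500/1323 in (≈ 13.983 in)
Initial abstraction Ia = S/5 = (18500/1323)/5 = 3700/1323 ≈ 2.797 in
P − Ia = 11.660 − 2.797 = 586309/66150 ≈ 8.863 in (> 0, runoff occurs)
Q: (586309/66150)² ÷ (1511309/66150) = 343758243481/99973090350 in (≈ 3.439 in)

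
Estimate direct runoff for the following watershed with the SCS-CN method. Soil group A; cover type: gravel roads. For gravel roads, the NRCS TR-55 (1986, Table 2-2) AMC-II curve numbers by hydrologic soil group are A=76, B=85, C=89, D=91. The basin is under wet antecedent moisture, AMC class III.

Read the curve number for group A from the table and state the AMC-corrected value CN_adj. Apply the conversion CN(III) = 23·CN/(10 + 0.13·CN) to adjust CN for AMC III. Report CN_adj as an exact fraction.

CN_adj = 43700/497 ≈ 87.928

NRCS table: gravel roads, soil group A → CN(II) = 76
Adjust CN=76 to AMC III: 23·76/(10 + 0.13·76) → 1748 ÷ (497/25) = 43700/497 ≈ 87.928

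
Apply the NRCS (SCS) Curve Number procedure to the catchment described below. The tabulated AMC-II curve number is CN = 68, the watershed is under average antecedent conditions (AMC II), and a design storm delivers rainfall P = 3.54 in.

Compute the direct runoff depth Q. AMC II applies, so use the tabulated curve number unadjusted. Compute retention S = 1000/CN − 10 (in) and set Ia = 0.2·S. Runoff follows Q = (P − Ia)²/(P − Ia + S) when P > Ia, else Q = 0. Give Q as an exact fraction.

Q = 4879681/5277650 in ≈ 0.925 in

Average conditions: CN = 68 (no AMC adjustment).
S = 1000/68 − 10 = 80/17 in ≈ 4.706 in
Ia = 0.2·(80/17) = 16/17 in ≈ 0.941 in
P − Ia = 3.540 − 0.941 = 2209/850 ≈ 2.599 in (> 0, runoff occurs)
Q = (2209/850)²/((2209/850) + 80/17) = (4879681/722500)/(6209/850) = 4879681/5277650 in ≈ 0.925 in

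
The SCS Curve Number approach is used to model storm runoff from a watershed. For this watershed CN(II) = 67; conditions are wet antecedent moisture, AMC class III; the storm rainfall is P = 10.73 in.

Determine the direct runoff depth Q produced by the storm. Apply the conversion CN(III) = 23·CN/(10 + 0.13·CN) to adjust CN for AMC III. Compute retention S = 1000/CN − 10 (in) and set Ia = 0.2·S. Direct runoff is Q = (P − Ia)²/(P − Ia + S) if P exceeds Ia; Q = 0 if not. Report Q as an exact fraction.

CN(III) from CN(II)=67: (23·67)/(10 + 0.13·67) = 154100/1871 ≈ 82.362
Max retention: S = 1000/(154100/1871) − 10 = 3300/1541 in (≈ 2.141 in)
Ia = 0.2·(3300/1541) = 660/1541 in ≈ 0.428 in
P − Ia = 10.730 − 0.428 = 1587493/154100 ≈ 10.302 in (> 0, runoff occurs)
Runoff Q = (P−Ia)²/(P−Ia+S) = (10.302)²/(10.302+2.141) = 2520134025049/295485671300 ≈ 8.529 in

Q = 2520134025049/295485671300 in ≈ 8.529 in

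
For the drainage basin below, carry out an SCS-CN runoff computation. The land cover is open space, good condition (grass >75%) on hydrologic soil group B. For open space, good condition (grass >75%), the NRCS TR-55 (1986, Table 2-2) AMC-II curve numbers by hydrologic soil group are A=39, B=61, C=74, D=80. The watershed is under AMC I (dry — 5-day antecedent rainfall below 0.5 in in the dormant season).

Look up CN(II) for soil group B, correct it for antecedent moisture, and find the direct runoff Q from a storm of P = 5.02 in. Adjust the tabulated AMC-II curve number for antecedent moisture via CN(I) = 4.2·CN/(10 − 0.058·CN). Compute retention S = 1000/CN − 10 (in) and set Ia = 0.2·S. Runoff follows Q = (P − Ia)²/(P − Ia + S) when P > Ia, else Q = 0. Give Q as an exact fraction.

Q = 1778899329/7839228950 in ≈ 0.227 in

NRCS table: open space, good condition (grass >75%), soil group B → CN(II) = 61
CN(I) from CN(II)=61: (4.2·61)/(10 − 0.058·61) = 42700/1077 ≈ 39.647
Retention S: 1000/CN − 10 with CN=39.647 → S = 6500/427 ≈ 15.222 in
Ia = 0.2S: 0.2·15.222 = 3.044 in (exactly 1300/427)
P − Ia = 5.020 − 3.044 = 42177/21350 ≈ 1.976 in (> 0, runoff occurs)
Q = (42177/21350)²/((42177/21350) + 6500/427) = (1778899329/455822500)/(367177/21350) = 1778899329/7839228950 in ≈ 0.227 in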